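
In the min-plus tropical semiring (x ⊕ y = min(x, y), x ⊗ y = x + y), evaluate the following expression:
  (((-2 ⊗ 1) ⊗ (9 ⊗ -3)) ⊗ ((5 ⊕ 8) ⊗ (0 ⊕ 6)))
(((-2 ⊗ 1) ⊗ (9 ⊗ -3)) ⊗ ((5 ⊕ 8) ⊗ (0 ⊕ 6))) = 10

Expand innermost to outermost. Recall ⊕ takes the minimum of its arguments and ⊗ takes their sum. Working out the expression (((-2 ⊗ 1) ⊗ (9 ⊗ -3)) ⊗ ((5 ⊕ 8) ⊗ (0 ⊕ 6))) gives 10.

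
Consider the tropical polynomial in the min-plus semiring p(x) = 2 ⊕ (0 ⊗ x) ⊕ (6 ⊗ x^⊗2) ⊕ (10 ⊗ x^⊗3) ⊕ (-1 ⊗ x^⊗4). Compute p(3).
p(3) = 2

A tropical monomial a ⊗ x^⊗i evaluates to a + i · x. Evaluating each term at x = 3:
  Term 0 contributes 2 + 0 · 3 = 2
  Term 1 contributes 0 + 1 · 3 = 3
  Term 2 contributes 6 + 2 · 3 = 12
  Term 3 contributes 10 + 3 · 3 = 19
  Term 4 contributes -1 + 4 · 3 = 11
p(3) = ⊕ of these = min[2, 3, 12, 19, 11] = 2.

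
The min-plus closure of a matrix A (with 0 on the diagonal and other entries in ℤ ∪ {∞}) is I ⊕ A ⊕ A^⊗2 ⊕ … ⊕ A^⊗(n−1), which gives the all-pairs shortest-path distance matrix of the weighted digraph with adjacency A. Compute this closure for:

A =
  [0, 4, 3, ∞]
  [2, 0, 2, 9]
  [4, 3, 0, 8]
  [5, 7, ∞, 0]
Closure =
  [0, 4, 3, 11]
  [2, 0, 2, 9]
  [4, 3, 0, 8]
  [5, 7, 8, 0]

This is the Floyd-Warshall all-pairs shortest-path computation. For each intermediate vertex k = 0, 1, …, 3, update dist[i][j] ← min(dist[i][j], dist[i][k] + dist[k][j]). The final matrix gives, for each (i, j), the minimum total weight of any directed path from i to j (possibly empty when i = j).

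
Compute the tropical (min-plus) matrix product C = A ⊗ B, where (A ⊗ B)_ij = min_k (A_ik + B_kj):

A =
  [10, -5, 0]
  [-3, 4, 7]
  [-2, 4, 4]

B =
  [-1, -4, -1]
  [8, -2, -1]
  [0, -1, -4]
A ⊗ B =
  [0, -7, -6]
  [-4, -7, -4]
  [-3, -6, -3]

Apply the min-plus product entry-by-entry:
  C[0][0] = min over k of (A[0][0] + B[0][0] = 10 + -1 = 9, A[0][1] + B[1][0] = -5 + 8 = 3, A[0][2] + B[2][0] = 0 + 0 = 0) = 0 (attained at k = 2)
  C[0][1] = min over k of (A[0][0] + B[0][1] = 10 + -4 = 6, A[0][1] + B[1][1] = -5 + -2 = -7, A[0][2] + B[2][1] = 0 + -1 = -1) = -7 (attained at k = 1)
  C[0][2] = min over k of (A[0][0] + B[0][2] = 10 + -1 = 9, A[0][1] + B[1][2] = -5 + -1 = -6, A[0][2] + B[2][2] = 0 + -4 = -4) = -6 (attained at k = 1)
  C[1][0] = min over k of (A[1][0] + B[0][0] = -3 + -1 = -4, A[1][1] + B[1][0] = 4 + 8 = 12, A[1][2] + B[2][0] = 7 + 0 = 7) = -4 (attained at k = 0)
  C[1][1] = min over k of (A[1][0] + B[0][1] = -3 + -4 = -7, A[1][1] + B[1][1] = 4 + -2 = 2, A[1][2] + B[2][1] = 7 + -1 = 6) = -7 (attained at k = 0)
  C[1][2] = min over k of (A[1][0] + B[0][2] = -3 + -1 = -4, A[1][1] + B[1][2] = 4 + -1 = 3, A[1][2] + B[2][2] = 7 + -4 = 3) = -4 (attained at k = 0)
  C[2][0] = min over k of (A[2][0] + B[0][0] = -2 + -1 = -3, A[2][1] + B[1][0] = 4 + 8 = 12, A[2][2] + B[2][0] = 4 + 0 = 4) = -3 (attained at k = 0)
  C[2][1] = min over k of (A[2][0] + B[0][1] = -2 + -4 = -6, A[2][1] + B[1][1] = 4 + -2 = 2, A[2][2] + B[2][1] = 4 + -1 = 3) = -6 (attained at k = 0)
  C[2][2] = min over k of (A[2][0] + B[0][2] = -2 + -1 = -3, A[2][1] + B[1][2] = 4 + -1 = 3, A[2][2] + B[2][2] = 4 + -4 = 0) = -3 (attained at k = 0)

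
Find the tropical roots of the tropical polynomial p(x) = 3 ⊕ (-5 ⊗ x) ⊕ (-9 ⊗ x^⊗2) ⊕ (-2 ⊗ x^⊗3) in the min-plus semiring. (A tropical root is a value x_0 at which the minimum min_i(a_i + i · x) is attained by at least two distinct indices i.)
Roots: {-7, 4, 8}

Each tropical root is a break point of the lower envelope of the lines y = a_i + i · x (there are 4 lines, with slopes 0, 1, ..., 3). Only the lines that attain the minimum somewhere contribute to roots; other lines are dominated. Here the surviving (envelope) indices are i = 3, i = 2, i = 1, i = 0.
Intersections between consecutive envelope lines give the roots: for adjacent envelope indices i < j the intersection is x = (a_i − a_j) / (j − i). Reading off the sorted break points: {-7, 4, 8}.
Verification: at each break x_0, at least two indices attain the minimum of min_i(a_i + i · x_0).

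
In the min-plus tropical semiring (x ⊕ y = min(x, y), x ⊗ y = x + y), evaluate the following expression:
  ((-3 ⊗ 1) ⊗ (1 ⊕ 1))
((-3 ⊗ 1) ⊗ (1 ⊕ 1)) = -1

Expand innermost to outermost. Recall ⊕ takes the minimum of its arguments and ⊗ takes their sum. Working out the expression ((-3 ⊗ 1) ⊗ (1 ⊕ 1)) gives -1.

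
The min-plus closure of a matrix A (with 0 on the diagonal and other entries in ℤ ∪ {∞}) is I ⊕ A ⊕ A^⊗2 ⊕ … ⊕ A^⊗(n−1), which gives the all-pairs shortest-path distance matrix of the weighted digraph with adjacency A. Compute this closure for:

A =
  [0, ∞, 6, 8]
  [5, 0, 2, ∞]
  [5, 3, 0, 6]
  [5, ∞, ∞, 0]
Closure =
  [0, 9, 6, 8]
  [5, 0, 2, 8]
  [5, 3, 0, 6]
  [5, 14, 11, 0]

This is the Floyd-Warshall all-pairs shortest-path computation. For each intermediate vertex k = 0, 1, …, 3, update dist[i][j] ← min(dist[i][j], dist[i][k] + dist[k][j]). The final matrix gives, for each (i, j), the minimum total weight of any directed path from i to j (possibly empty when i = j).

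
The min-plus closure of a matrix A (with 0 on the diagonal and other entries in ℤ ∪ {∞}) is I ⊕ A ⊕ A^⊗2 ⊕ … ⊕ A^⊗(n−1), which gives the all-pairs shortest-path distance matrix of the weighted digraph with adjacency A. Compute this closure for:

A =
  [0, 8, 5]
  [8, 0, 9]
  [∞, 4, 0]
Closure =
  [0, 8, 5]
  [8, 0, 9]
  [12, 4, 0]

This is the Floyd-Warshall all-pairs shortest-path computation. For each intermediate vertex k = 0, 1, …, 2, update dist[i][j] ← min(dist[i][j], dist[i][k] + dist[k][j]). The final matrix gives, for each (i, j), the minimum total weight of any directed path from i to j (possibly empty when i = j).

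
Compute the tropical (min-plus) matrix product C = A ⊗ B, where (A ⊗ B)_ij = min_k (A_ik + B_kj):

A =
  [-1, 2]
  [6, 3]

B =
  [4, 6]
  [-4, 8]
A ⊗ B =
  [-2, 5]
  [-1, 11]

Apply the min-plus product entry-by-entry:
  C[0][0] = min over k of (A[0][0] + B[0][0] = -1 + 4 = 3, A[0][1] + B[1][0] = 2 + -4 = -2) = -2 (attained at k = 1)
  C[0][1] = min over k of (A[0][0] + B[0][1] = -1 + 6 = 5, A[0][1] + B[1][1] = 2 + 8 = 10) = 5 (attained at k = 0)
  C[1][0] = min over k of (A[1][0] + B[0][0] = 6 + 4 = 10, A[1][1] + B[1][0] = 3 + -4 = -1) = -1 (attained at k = 1)
  C[1][1] = min over k of (A[1][0] + B[0][1] = 6 + 6 = 12, A[1][1] + B[1][1] = 3 + 8 = 11) = 11 (attained at k = 1)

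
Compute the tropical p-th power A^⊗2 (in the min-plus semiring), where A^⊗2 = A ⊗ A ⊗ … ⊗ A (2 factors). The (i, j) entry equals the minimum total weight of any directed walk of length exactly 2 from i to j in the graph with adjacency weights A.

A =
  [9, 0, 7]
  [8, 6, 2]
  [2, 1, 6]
A^⊗2 =
  [8, 6, 2]
  [4, 3, 8]
  [8, 2, 3]

Each entry (A^⊗2)_ij equals the minimum over all length-2 walks i = v_0 → v_1 → … → v_2 = j of Σ_t A[v_t][v_{t+1}]. For example, for (i, j) = (0, 2) we minimise over 3 possible intermediate vertex sequences; the minimum is 2, attained along the walk 0 → 1 → 2.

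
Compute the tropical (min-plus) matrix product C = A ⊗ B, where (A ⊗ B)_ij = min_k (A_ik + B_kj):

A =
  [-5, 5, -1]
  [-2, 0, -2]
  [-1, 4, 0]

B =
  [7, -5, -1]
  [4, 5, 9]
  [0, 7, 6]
A ⊗ B =
  [-1, -10, -6]
  [-2, -7, -3]
  [0, -6, -2]

Apply the min-plus product entry-by-entry:
  C[0][0] = min over k of (A[0][0] + B[0][0] = -5 + 7 = 2, A[0][1] + B[1][0] = 5 + 4 = 9, A[0][2] + B[2][0] = -1 + 0 = -1) = -1 (attained at k = 2)
  C[0][1] = min over k of (A[0][0] + B[0][1] = -5 + -5 = -10, A[0][1] + B[1][1] = 5 + 5 = 10, A[0][2] + B[2][1] = -1 + 7 = 6) = -10 (attained at k = 0)
  C[0][2] = min over k of (A[0][0] + B[0][2] = -5 + -1 = -6, A[0][1] + B[1][2] = 5 + 9 = 14, A[0][2] + B[2][2] = -1 + 6 = 5) = -6 (attained at k = 0)
  C[1][0] = min over k of (A[1][0] + B[0][0] = -2 + 7 = 5, A[1][1] + B[1][0] = 0 + 4 = 4, A[1][2] + B[2][0] = -2 + 0 = -2) = -2 (attained at k = 2)
  C[1][1] = min over k of (A[1][0] + B[0][1] = -2 + -5 = -7, A[1][1] + B[1][1] = 0 + 5 = 5, A[1][2] + B[2][1] = -2 + 7 = 5) = -7 (attained at k = 0)
  C[1][2] = min over k of (A[1][0] + B[0][2] = -2 + -1 = -3, A[1][1] + B[1][2] = 0 + 9 = 9, A[1][2] + B[2][2] = -2 + 6 = 4) = -3 (attained at k = 0)
  C[2][0] = min over k of (A[2][0] + B[0][0] = -1 + 7 = 6, A[2][1] + B[1][0] = 4 + 4 = 8, A[2][2] + B[2][0] = 0 + 0 = 0) = 0 (attained at k = 2)
  C[2][1] = min over k of (A[2][0] + B[0][1] = -1 + -5 = -6, A[2][1] + B[1][1] = 4 + 5 = 9, A[2][2] + B[2][1] = 0 + 7 = 7) = -6 (attained at k = 0)
  C[2][2] = min over k of (A[2][0] + B[0][2] = -1 + -1 = -2, A[2][1] + B[1][2] = 4 + 9 = 13, A[2][2] + B[2][2] = 0 + 6 = 6) = -2 (attained at k = 0)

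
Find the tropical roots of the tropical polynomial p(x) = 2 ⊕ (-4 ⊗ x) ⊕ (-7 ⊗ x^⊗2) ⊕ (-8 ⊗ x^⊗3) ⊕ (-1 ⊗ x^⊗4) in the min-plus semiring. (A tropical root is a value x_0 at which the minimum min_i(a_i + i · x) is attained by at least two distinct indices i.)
Roots: {-7, 1, 3, 6}

Each tropical root is a break point of the lower envelope of the lines y = a_i + i · x (there are 5 lines, with slopes 0, 1, ..., 4). Only the lines that attain the minimum somewhere contribute to roots; other lines are dominated. Here the surviving (envelope) indices are i = 4, i = 3, i = 2, i = 1, i = 0.
Intersections between consecutive envelope lines give the roots: for adjacent envelope indices i < j the intersection is x = (a_i − a_j) / (j − i). Reading off the sorted break points: {-7, 1, 3, 6}.
Verification: at each break x_0, at least two indices attain the minimum of min_i(a_i + i · x_0).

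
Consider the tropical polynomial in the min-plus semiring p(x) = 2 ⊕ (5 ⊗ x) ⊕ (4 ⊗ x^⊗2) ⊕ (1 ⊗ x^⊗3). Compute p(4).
p(4) = 2

A tropical monomial a ⊗ x^⊗i evaluates to a + i · x. Evaluating each term at x = 4:
  Term 0 contributes 2 + 0 · 4 = 2
  Term 1 contributes 5 + 1 · 4 = 9
  Term 2 contributes 4 + 2 · 4 = 12
  Term 3 contributes 1 + 3 · 4 = 13
p(4) = ⊕ of these = min[2, 9, 12, 13] = 2.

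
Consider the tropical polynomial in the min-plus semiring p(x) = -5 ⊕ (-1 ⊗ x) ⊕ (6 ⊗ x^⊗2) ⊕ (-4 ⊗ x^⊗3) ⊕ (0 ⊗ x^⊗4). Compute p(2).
p(2) = -5

A tropical monomial a ⊗ x^⊗i evaluates to a + i · x. Evaluating each term at x = 2:
  Term 0 contributes -5 + 0 · 2 = -5
  Term 1 contributes -1 + 1 · 2 = 1
  Term 2 contributes 6 + 2 · 2 = 10
  Term 3 contributes -4 + 3 · 2 = 2
  Term 4 contributes 0 + 4 · 2 = 8
p(2) = ⊕ of these = min[-5, 1, 10, 2, 8] = -5.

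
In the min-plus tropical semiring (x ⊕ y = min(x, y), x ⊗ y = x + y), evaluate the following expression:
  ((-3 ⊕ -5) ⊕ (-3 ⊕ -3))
((-3 ⊕ -5) ⊕ (-3 ⊕ -3)) = -5

Expand innermost to outermost. Recall ⊕ takes the minimum of its arguments and ⊗ takes their sum. Working out the expression ((-3 ⊕ -5) ⊕ (-3 ⊕ -3)) gives -5.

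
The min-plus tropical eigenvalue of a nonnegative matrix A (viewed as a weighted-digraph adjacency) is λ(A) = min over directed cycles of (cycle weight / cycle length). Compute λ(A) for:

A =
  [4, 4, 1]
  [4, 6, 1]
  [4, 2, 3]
λ(A) = 3/2

Enumerate directed cycles and compute their means (weight / length). Sample:
  cycle 0 → 0: weight = 4, length = 1, mean = 4/1 ≈ 4.000
  cycle 1 → 1: weight = 6, length = 1, mean = 6/1 ≈ 6.000
  cycle 2 → 2: weight = 3, length = 1, mean = 3/1 ≈ 3.000
  cycle 0 → 1 → 0: weight = 8, length = 2, mean = 8/2 ≈ 4.000
  cycle 0 → 2 → 0: weight = 5, length = 2, mean = 5/2 ≈ 2.500
  cycle 1 → 0 → 1: weight = 8, length = 2, mean = 8/2 ≈ 4.000
Minimum mean = 1.500, attained e.g. along the cycle 1 → 2 → 1 with weight 3 and length 2. So λ(A) = 3/2 = 3/2.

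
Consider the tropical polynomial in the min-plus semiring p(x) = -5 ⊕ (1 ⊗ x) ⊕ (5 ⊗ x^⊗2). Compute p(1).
p(1) = -5

A tropical monomial a ⊗ x^⊗i evaluates to a + i · x. Evaluating each term at x = 1:
  Term 0 contributes -5 + 0 · 1 = -5
  Term 1 contributes 1 + 1 · 1 = 2
  Term 2 contributes 5 + 2 · 1 = 7
p(1) = ⊕ of these = min[-5, 2, 7] = -5.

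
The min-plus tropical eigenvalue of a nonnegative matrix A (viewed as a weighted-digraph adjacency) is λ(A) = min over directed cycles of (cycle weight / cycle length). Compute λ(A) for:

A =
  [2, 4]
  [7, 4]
λ(A) = 2

Enumerate directed cycles and compute their means (weight / length). Sample:
  cycle 0 → 0: weight = 2, length = 1, mean = 2/1 ≈ 2.000
  cycle 1 → 1: weight = 4, length = 1, mean = 4/1 ≈ 4.000
  cycle 0 → 1 → 0: weight = 11, length = 2, mean = 11/2 ≈ 5.500
  cycle 1 → 0 → 1: weight = 11, length = 2, mean = 11/2 ≈ 5.500
Minimum mean = 2.000, attained e.g. along the cycle 0 → 0 with weight 2 and length 1. So λ(A) = 2/1 = 2.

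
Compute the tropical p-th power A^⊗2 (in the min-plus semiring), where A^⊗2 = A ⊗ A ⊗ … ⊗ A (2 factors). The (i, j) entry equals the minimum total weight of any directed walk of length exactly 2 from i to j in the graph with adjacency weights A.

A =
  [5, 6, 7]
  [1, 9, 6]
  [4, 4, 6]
A^⊗2 =
  [7, 11, 12]
  [6, 7, 8]
  [5, 10, 10]

Each entry (A^⊗2)_ij equals the minimum over all length-2 walks i = v_0 → v_1 → … → v_2 = j of Σ_t A[v_t][v_{t+1}]. For example, for (i, j) = (0, 2) we minimise over 3 possible intermediate vertex sequences; the minimum is 12, attained along the walk 0 → 0 → 2.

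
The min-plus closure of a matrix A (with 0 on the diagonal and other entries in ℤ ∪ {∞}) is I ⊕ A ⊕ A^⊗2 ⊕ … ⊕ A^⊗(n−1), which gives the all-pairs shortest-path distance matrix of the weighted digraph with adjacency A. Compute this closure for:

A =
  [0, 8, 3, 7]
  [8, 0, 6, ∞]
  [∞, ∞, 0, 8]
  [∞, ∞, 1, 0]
Closure =
  [0, 8, 3, 7]
  [8, 0, 6, 14]
  [∞, ∞, 0, 8]
  [∞, ∞, 1, 0]

This is the Floyd-Warshall all-pairs shortest-path computation. For each intermediate vertex k = 0, 1, …, 3, update dist[i][j] ← min(dist[i][j], dist[i][k] + dist[k][j]). The final matrix gives, for each (i, j), the minimum total weight of any directed path from i to j (possibly empty when i = j).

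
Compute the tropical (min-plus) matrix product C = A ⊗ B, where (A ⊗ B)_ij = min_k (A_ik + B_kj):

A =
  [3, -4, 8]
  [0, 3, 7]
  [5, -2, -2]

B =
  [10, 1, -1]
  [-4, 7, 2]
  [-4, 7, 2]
A ⊗ B =
  [-8, 3, -2]
  [-1, 1, -1]
  [-6, 5, 0]

Apply the min-plus product entry-by-entry:
  C[0][0] = min over k of (A[0][0] + B[0][0] = 3 + 10 = 13, A[0][1] + B[1][0] = -4 + -4 = -8, A[0][2] + B[2][0] = 8 + -4 = 4) = -8 (attained at k = 1)
  C[0][1] = min over k of (A[0][0] + B[0][1] = 3 + 1 = 4, A[0][1] + B[1][1] = -4 + 7 = 3, A[0][2] + B[2][1] = 8 + 7 = 15) = 3 (attained at k = 1)
  C[0][2] = min over k of (A[0][0] + B[0][2] = 3 + -1 = 2, A[0][1] + B[1][2] = -4 + 2 = -2, A[0][2] + B[2][2] = 8 + 2 = 10) = -2 (attained at k = 1)
  C[1][0] = min over k of (A[1][0] + B[0][0] = 0 + 10 = 10, A[1][1] + B[1][0] = 3 + -4 = -1, A[1][2] + B[2][0] = 7 + -4 = 3) = -1 (attained at k = 1)
  C[1][1] = min over k of (A[1][0] + B[0][1] = 0 + 1 = 1, A[1][1] + B[1][1] = 3 + 7 = 10, A[1][2] + B[2][1] = 7 + 7 = 14) = 1 (attained at k = 0)
  C[1][2] = min over k of (A[1][0] + B[0][2] = 0 + -1 = -1, A[1][1] + B[1][2] = 3 + 2 = 5, A[1][2] + B[2][2] = 7 + 2 = 9) = -1 (attained at k = 0)
  C[2][0] = min over k of (A[2][0] + B[0][0] = 5 + 10 = 15, A[2][1] + B[1][0] = -2 + -4 = -6, A[2][2] + B[2][0] = -2 + -4 = -6) = -6 (attained at k = 1)
  C[2][1] = min over k of (A[2][0] + B[0][1] = 5 + 1 = 6, A[2][1] + B[1][1] = -2 + 7 = 5, A[2][2] + B[2][1] = -2 + 7 = 5) = 5 (attained at k = 1)
  C[2][2] = min over k of (A[2][0] + B[0][2] = 5 + -1 = 4, A[2][1] + B[1][2] = -2 + 2 = 0, A[2][2] + B[2][2] = -2 + 2 = 0) = 0 (attained at k = 1)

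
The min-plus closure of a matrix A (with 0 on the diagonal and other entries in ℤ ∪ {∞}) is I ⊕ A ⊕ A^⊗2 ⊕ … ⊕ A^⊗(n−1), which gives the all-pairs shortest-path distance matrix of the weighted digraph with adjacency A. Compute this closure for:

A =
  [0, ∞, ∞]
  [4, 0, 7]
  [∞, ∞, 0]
Closure =
  [0, ∞, ∞]
  [4, 0, 7]
  [∞, ∞, 0]

This is the Floyd-Warshall all-pairs shortest-path computation. For each intermediate vertex k = 0, 1, …, 2, update dist[i][j] ← min(dist[i][j], dist[i][k] + dist[k][j]). The final matrix gives, for each (i, j), the minimum total weight of any directed path from i to j (possibly empty when i = j).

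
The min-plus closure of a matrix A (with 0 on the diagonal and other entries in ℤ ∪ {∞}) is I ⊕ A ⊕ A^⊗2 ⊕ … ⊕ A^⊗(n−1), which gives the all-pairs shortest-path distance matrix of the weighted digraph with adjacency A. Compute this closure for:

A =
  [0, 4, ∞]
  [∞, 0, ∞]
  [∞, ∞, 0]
Closure =
  [0, 4, ∞]
  [∞, 0, ∞]
  [∞, ∞, 0]

This is the Floyd-Warshall all-pairs shortest-path computation. For each intermediate vertex k = 0, 1, …, 2, update dist[i][j] ← min(dist[i][j], dist[i][k] + dist[k][j]). The final matrix gives, for each (i, j), the minimum total weight of any directed path from i to j (possibly empty when i = j).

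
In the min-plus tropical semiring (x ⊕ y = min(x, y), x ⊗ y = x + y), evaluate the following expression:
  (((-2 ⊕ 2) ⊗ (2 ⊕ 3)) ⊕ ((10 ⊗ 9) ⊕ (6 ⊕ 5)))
(((-2 ⊕ 2) ⊗ (2 ⊕ 3)) ⊕ ((10 ⊗ 9) ⊕ (6 ⊕ 5))) = 0

Expand innermost to outermost. Recall ⊕ takes the minimum of its arguments and ⊗ takes their sum. Working out the expression (((-2 ⊕ 2) ⊗ (2 ⊕ 3)) ⊕ ((10 ⊗ 9) ⊕ (6 ⊕ 5))) gives 0.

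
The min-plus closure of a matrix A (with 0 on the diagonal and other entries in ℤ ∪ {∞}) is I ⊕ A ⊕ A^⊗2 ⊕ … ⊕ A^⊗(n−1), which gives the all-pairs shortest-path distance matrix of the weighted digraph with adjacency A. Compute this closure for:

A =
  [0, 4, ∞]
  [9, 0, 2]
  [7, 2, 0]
Closure =
  [0, 4, 6]
  [9, 0, 2]
  [7, 2, 0]

This is the Floyd-Warshall all-pairs shortest-path computation. For each intermediate vertex k = 0, 1, …, 2, update dist[i][j] ← min(dist[i][j], dist[i][k] + dist[k][j]). The final matrix gives, for each (i, j), the minimum total weight of any directed path from i to j (possibly empty when i = j).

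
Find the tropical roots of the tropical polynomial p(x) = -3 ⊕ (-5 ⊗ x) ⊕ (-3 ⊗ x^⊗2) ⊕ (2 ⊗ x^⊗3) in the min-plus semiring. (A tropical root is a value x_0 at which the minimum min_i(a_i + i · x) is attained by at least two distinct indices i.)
Roots: {-5, -2, 2}

Each tropical root is a break point of the lower envelope of the lines y = a_i + i · x (there are 4 lines, with slopes 0, 1, ..., 3). Only the lines that attain the minimum somewhere contribute to roots; other lines are dominated. Here the surviving (envelope) indices are i = 3, i = 2, i = 1, i = 0.
Intersections between consecutive envelope lines give the roots: for adjacent envelope indices i < j the intersection is x = (a_i − a_j) / (j − i). Reading off the sorted break points: {-5, -2, 2}.
Verification: at each break x_0, at least two indices attain the minimum of min_i(a_i + i · x_0).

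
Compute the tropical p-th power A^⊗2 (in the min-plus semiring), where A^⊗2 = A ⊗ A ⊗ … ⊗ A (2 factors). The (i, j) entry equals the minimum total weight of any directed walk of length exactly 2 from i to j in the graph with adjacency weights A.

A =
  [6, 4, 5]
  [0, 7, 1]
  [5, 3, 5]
A^⊗2 =
  [4, 8, 5]
  [6, 4, 5]
  [3, 8, 4]

Each entry (A^⊗2)_ij equals the minimum over all length-2 walks i = v_0 → v_1 → … → v_2 = j of Σ_t A[v_t][v_{t+1}]. For example, for (i, j) = (0, 2) we minimise over 3 possible intermediate vertex sequences; the minimum is 5, attained along the walk 0 → 1 → 2.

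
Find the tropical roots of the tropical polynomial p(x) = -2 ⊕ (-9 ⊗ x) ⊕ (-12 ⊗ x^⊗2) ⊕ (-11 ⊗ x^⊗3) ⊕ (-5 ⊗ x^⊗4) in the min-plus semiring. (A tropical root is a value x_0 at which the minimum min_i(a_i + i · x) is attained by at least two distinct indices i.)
Roots: {-6, -1, 3, 7}

Each tropical root is a break point of the lower envelope of the lines y = a_i + i · x (there are 5 lines, with slopes 0, 1, ..., 4). Only the lines that attain the minimum somewhere contribute to roots; other lines are dominated. Here the surviving (envelope) indices are i = 4, i = 3, i = 2, i = 1, i = 0.
Intersections between consecutive envelope lines give the roots: for adjacent envelope indices i < j the intersection is x = (a_i − a_j) / (j − i). Reading off the sorted break points: {-6, -1, 3, 7}.
Verification: at each break x_0, at least two indices attain the minimum of min_i(a_i + i · x_0).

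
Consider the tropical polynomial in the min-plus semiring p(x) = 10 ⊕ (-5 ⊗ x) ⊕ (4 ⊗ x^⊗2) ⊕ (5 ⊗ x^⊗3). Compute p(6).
p(6) = 1

A tropical monomial a ⊗ x^⊗i evaluates to a + i · x. Evaluating each term at x = 6:
  Term 0 contributes 10 + 0 · 6 = 10
  Term 1 contributes -5 + 1 · 6 = 1
  Term 2 contributes 4 + 2 · 6 = 16
  Term 3 contributes 5 + 3 · 6 = 23
p(6) = ⊕ of these = min[10, 1, 16, 23] = 1.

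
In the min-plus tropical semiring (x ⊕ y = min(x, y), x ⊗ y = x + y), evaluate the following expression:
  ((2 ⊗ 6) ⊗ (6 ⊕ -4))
((2 ⊗ 6) ⊗ (6 ⊕ -4)) = 4

Expand innermost to outermost. Recall ⊕ takes the minimum of its arguments and ⊗ takes their sum. Working out the expression ((2 ⊗ 6) ⊗ (6 ⊕ -4)) gives 4.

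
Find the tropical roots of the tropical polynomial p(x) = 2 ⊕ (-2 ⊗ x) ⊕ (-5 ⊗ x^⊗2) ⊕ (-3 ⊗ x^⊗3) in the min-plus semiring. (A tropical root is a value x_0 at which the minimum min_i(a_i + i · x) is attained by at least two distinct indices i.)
Roots: {-2, 3, 4}

Each tropical root is a break point of the lower envelope of the lines y = a_i + i · x (there are 4 lines, with slopes 0, 1, ..., 3). Only the lines that attain the minimum somewhere contribute to roots; other lines are dominated. Here the surviving (envelope) indices are i = 3, i = 2, i = 1, i = 0.
Intersections between consecutive envelope lines give the roots: for adjacent envelope indices i < j the intersection is x = (a_i − a_j) / (j − i). Reading off the sorted break points: {-2, 3, 4}.
Verification: at each break x_0, at least two indices attain the minimum of min_i(a_i + i · x_0).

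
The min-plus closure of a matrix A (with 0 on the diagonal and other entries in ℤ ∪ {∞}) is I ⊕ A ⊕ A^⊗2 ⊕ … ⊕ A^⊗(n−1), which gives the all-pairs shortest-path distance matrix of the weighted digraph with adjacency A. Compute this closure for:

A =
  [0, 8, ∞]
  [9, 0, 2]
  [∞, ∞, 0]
Closure =
  [0, 8, 10]
  [9, 0, 2]
  [∞, ∞, 0]

This is the Floyd-Warshall all-pairs shortest-path computation. For each intermediate vertex k = 0, 1, …, 2, update dist[i][j] ← min(dist[i][j], dist[i][k] + dist[k][j]). The final matrix gives, for each (i, j), the minimum total weight of any directed path from i to j (possibly empty when i = j).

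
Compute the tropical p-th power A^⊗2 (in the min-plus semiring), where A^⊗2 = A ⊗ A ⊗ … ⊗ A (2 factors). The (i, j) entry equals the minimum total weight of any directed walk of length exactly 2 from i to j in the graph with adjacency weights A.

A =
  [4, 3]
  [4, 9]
A^⊗2 =
  [7, 7]
  [8, 7]

Each entry (A^⊗2)_ij equals the minimum over all length-2 walks i = v_0 → v_1 → … → v_2 = j of Σ_t A[v_t][v_{t+1}]. For example, for (i, j) = (0, 1) we minimise over 2 possible intermediate vertex sequences; the minimum is 7, attained along the walk 0 → 0 → 1.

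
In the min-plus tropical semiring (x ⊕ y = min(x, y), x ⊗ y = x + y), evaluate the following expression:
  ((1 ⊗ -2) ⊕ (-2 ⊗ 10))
((1 ⊗ -2) ⊕ (-2 ⊗ 10)) = -1

Expand innermost to outermost. Recall ⊕ takes the minimum of its arguments and ⊗ takes their sum. Working out the expression ((1 ⊗ -2) ⊕ (-2 ⊗ 10)) gives -1.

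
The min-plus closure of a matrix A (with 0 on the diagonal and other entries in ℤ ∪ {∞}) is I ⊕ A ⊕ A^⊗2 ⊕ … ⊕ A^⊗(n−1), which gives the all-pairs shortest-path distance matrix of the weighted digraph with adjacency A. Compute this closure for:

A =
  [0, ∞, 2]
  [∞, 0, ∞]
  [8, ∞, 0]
Closure =
  [0, ∞, 2]
  [∞, 0, ∞]
  [8, ∞, 0]

This is the Floyd-Warshall all-pairs shortest-path computation. For each intermediate vertex k = 0, 1, …, 2, update dist[i][j] ← min(dist[i][j], dist[i][k] + dist[k][j]). The final matrix gives, for each (i, j), the minimum total weight of any directed path from i to j (possibly empty when i = j).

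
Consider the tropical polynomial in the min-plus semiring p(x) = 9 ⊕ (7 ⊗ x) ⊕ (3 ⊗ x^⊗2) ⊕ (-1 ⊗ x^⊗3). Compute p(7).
p(7) = 9

A tropical monomial a ⊗ x^⊗i evaluates to a + i · x. Evaluating each term at x = 7:
  Term 0 contributes 9 + 0 · 7 = 9
  Term 1 contributes 7 + 1 · 7 = 14
  Term 2 contributes 3 + 2 · 7 = 17
  Term 3 contributes -1 + 3 · 7 = 20
p(7) = ⊕ of these = min[9, 14, 17, 20] = 9.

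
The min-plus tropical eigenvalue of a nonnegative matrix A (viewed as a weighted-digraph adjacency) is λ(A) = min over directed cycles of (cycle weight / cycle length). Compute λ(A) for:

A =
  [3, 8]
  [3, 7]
λ(A) = 3

Enumerate directed cycles and compute their means (weight / length). Sample:
  cycle 0 → 0: weight = 3, length = 1, mean = 3/1 ≈ 3.000
  cycle 1 → 1: weight = 7, length = 1, mean = 7/1 ≈ 7.000
  cycle 0 → 1 → 0: weight = 11, length = 2, mean = 11/2 ≈ 5.500
  cycle 1 → 0 → 1: weight = 11, length = 2, mean = 11/2 ≈ 5.500
Minimum mean = 3.000, attained e.g. along the cycle 0 → 0 with weight 3 and length 1. So λ(A) = 3/1 = 3.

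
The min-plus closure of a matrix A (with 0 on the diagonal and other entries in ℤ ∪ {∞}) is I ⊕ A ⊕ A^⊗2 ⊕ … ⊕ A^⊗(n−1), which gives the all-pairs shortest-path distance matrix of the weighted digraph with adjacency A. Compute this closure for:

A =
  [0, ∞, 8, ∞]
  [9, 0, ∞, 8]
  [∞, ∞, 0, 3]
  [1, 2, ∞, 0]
Closure =
  [0, 13, 8, 11]
  [9, 0, 17, 8]
  [4, 5, 0, 3]
  [1, 2, 9, 0]

This is the Floyd-Warshall all-pairs shortest-path computation. For each intermediate vertex k = 0, 1, …, 3, update dist[i][j] ← min(dist[i][j], dist[i][k] + dist[k][j]). The final matrix gives, for each (i, j), the minimum total weight of any directed path from i to j (possibly empty when i = j).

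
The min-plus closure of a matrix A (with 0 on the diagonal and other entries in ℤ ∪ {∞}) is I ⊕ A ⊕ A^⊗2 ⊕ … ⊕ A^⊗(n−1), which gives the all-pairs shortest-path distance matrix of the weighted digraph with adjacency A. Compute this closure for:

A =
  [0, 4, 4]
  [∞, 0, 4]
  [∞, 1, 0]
Closure =
  [0, 4, 4]
  [∞, 0, 4]
  [∞, 1, 0]

This is the Floyd-Warshall all-pairs shortest-path computation. For each intermediate vertex k = 0, 1, …, 2, update dist[i][j] ← min(dist[i][j], dist[i][k] + dist[k][j]). The final matrix gives, for each (i, j), the minimum total weight of any directed path from i to j (possibly empty when i = j).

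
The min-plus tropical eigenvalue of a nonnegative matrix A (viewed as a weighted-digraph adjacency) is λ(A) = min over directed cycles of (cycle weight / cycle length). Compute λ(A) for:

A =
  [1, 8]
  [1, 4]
λ(A) = 1

Enumerate directed cycles and compute their means (weight / length). Sample:
  cycle 0 → 0: weight = 1, length = 1, mean = 1/1 ≈ 1.000
  cycle 1 → 1: weight = 4, length = 1, mean = 4/1 ≈ 4.000
  cycle 0 → 1 → 0: weight = 9, length = 2, mean = 9/2 ≈ 4.500
  cycle 1 → 0 → 1: weight = 9, length = 2, mean = 9/2 ≈ 4.500
Minimum mean = 1.000, attained e.g. along the cycle 0 → 0 with weight 1 and length 1. So λ(A) = 1/1 = 1.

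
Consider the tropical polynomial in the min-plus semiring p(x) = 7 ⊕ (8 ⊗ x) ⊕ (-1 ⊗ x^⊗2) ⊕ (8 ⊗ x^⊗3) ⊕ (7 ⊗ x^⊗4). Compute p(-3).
p(-3) = -7

A tropical monomial a ⊗ x^⊗i evaluates to a + i · x. Evaluating each term at x = -3:
  Term 0 contributes 7 + 0 · -3 = 7
  Term 1 contributes 8 + 1 · -3 = 5
  Term 2 contributes -1 + 2 · -3 = -7
  Term 3 contributes 8 + 3 · -3 = -1
  Term 4 contributes 7 + 4 · -3 = -5
p(-3) = ⊕ of these = min[7, 5, -7, -1, -5] = -7.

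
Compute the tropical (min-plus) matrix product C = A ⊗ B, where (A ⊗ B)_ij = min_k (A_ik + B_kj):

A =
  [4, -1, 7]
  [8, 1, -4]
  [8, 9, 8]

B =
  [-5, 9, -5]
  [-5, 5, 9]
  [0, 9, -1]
A ⊗ B =
  [-6, 4, -1]
  [-4, 5, -5]
  [3, 14, 3]

Apply the min-plus product entry-by-entry:
  C[0][0] = min over k of (A[0][0] + B[0][0] = 4 + -5 = -1, A[0][1] + B[1][0] = -1 + -5 = -6, A[0][2] + B[2][0] = 7 + 0 = 7) = -6 (attained at k = 1)
  C[0][1] = min over k of (A[0][0] + B[0][1] = 4 + 9 = 13, A[0][1] + B[1][1] = -1 + 5 = 4, A[0][2] + B[2][1] = 7 + 9 = 16) = 4 (attained at k = 1)
  C[0][2] = min over k of (A[0][0] + B[0][2] = 4 + -5 = -1, A[0][1] + B[1][2] = -1 + 9 = 8, A[0][2] + B[2][2] = 7 + -1 = 6) = -1 (attained at k = 0)
  C[1][0] = min over k of (A[1][0] + B[0][0] = 8 + -5 = 3, A[1][1] + B[1][0] = 1 + -5 = -4, A[1][2] + B[2][0] = -4 + 0 = -4) = -4 (attained at k = 1)
  C[1][1] = min over k of (A[1][0] + B[0][1] = 8 + 9 = 17, A[1][1] + B[1][1] = 1 + 5 = 6, A[1][2] + B[2][1] = -4 + 9 = 5) = 5 (attained at k = 2)
  C[1][2] = min over k of (A[1][0] + B[0][2] = 8 + -5 = 3, A[1][1] + B[1][2] = 1 + 9 = 10, A[1][2] + B[2][2] = -4 + -1 = -5) = -5 (attained at k = 2)
  C[2][0] = min over k of (A[2][0] + B[0][0] = 8 + -5 = 3, A[2][1] + B[1][0] = 9 + -5 = 4, A[2][2] + B[2][0] = 8 + 0 = 8) = 3 (attained at k = 0)
  C[2][1] = min over k of (A[2][0] + B[0][1] = 8 + 9 = 17, A[2][1] + B[1][1] = 9 + 5 = 14, A[2][2] + B[2][1] = 8 + 9 = 17) = 14 (attained at k = 1)
  C[2][2] = min over k of (A[2][0] + B[0][2] = 8 + -5 = 3, A[2][1] + B[1][2] = 9 + 9 = 18, A[2][2] + B[2][2] = 8 + -1 = 7) = 3 (attained at k = 0)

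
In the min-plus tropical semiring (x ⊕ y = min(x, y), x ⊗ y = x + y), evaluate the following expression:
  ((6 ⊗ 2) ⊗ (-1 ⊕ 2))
((6 ⊗ 2) ⊗ (-1 ⊕ 2)) = 7

Expand innermost to outermost. Recall ⊕ takes the minimum of its arguments and ⊗ takes their sum. Working out the expression ((6 ⊗ 2) ⊗ (-1 ⊕ 2)) gives 7.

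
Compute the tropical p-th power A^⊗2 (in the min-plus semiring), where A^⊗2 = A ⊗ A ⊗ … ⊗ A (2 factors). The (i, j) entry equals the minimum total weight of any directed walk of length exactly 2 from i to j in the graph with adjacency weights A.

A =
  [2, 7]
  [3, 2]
A^⊗2 =
  [4, 9]
  [5, 4]

Each entry (A^⊗2)_ij equals the minimum over all length-2 walks i = v_0 → v_1 → … → v_2 = j of Σ_t A[v_t][v_{t+1}]. For example, for (i, j) = (0, 1) we minimise over 2 possible intermediate vertex sequences; the minimum is 9, attained along the walk 0 → 0 → 1.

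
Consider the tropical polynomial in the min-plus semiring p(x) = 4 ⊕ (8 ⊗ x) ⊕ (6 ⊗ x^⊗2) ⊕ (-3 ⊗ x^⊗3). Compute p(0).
p(0) = -3

A tropical monomial a ⊗ x^⊗i evaluates to a + i · x. Evaluating each term at x = 0:
  Term 0 contributes 4 + 0 · 0 = 4
  Term 1 contributes 8 + 1 · 0 = 8
  Term 2 contributes 6 + 2 · 0 = 6
  Term 3 contributes -3 + 3 · 0 = -3
p(0) = ⊕ of these = min[4, 8, 6, -3] = -3.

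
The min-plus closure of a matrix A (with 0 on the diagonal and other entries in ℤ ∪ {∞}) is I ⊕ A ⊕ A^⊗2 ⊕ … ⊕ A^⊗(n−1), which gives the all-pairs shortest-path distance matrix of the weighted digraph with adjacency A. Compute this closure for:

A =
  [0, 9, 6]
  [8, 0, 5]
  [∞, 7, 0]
Closure =
  [0, 9, 6]
  [8, 0, 5]
  [15, 7, 0]

This is the Floyd-Warshall all-pairs shortest-path computation. For each intermediate vertex k = 0, 1, …, 2, update dist[i][j] ← min(dist[i][j], dist[i][k] + dist[k][j]). The final matrix gives, for each (i, j), the minimum total weight of any directed path from i to j (possibly empty when i = j).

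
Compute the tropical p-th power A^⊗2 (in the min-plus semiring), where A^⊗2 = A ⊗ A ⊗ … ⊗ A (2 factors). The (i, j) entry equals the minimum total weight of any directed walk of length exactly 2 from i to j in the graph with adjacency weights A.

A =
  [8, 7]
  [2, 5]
A^⊗2 =
  [9, 12]
  [7, 9]

Each entry (A^⊗2)_ij equals the minimum over all length-2 walks i = v_0 → v_1 → … → v_2 = j of Σ_t A[v_t][v_{t+1}]. For example, for (i, j) = (0, 1) we minimise over 2 possible intermediate vertex sequences; the minimum is 12, attained along the walk 0 → 1 → 1.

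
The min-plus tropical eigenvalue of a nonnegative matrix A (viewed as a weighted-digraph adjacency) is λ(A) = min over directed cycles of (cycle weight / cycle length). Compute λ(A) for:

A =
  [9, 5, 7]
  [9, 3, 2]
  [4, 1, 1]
λ(A) = 1

Enumerate directed cycles and compute their means (weight / length). Sample:
  cycle 0 → 0: weight = 9, length = 1, mean = 9/1 ≈ 9.000
  cycle 1 → 1: weight = 3, length = 1, mean = 3/1 ≈ 3.000
  cycle 2 → 2: weight = 1, length = 1, mean = 1/1 ≈ 1.000
  cycle 0 → 1 → 0: weight = 14, length = 2, mean = 14/2 ≈ 7.000
  cycle 0 → 2 → 0: weight = 11, length = 2, mean = 11/2 ≈ 5.500
  cycle 1 → 0 → 1: weight = 14, length = 2, mean = 14/2 ≈ 7.000
Minimum mean = 1.000, attained e.g. along the cycle 2 → 2 with weight 1 and length 1. So λ(A) = 1/1 = 1.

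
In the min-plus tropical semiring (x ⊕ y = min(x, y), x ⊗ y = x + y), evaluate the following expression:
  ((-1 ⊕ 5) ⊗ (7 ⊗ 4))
((-1 ⊕ 5) ⊗ (7 ⊗ 4)) = 10

Expand innermost to outermost. Recall ⊕ takes the minimum of its arguments and ⊗ takes their sum. Working out the expression ((-1 ⊕ 5) ⊗ (7 ⊗ 4)) gives 10.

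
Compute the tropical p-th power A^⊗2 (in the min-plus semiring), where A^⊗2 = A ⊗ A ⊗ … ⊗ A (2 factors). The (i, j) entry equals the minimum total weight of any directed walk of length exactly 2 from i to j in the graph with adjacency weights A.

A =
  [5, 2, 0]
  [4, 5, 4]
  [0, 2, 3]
A^⊗2 =
  [0, 2, 3]
  [4, 6, 4]
  [3, 2, 0]

Each entry (A^⊗2)_ij equals the minimum over all length-2 walks i = v_0 → v_1 → … → v_2 = j of Σ_t A[v_t][v_{t+1}]. For example, for (i, j) = (0, 2) we minimise over 3 possible intermediate vertex sequences; the minimum is 3, attained along the walk 0 → 2 → 2.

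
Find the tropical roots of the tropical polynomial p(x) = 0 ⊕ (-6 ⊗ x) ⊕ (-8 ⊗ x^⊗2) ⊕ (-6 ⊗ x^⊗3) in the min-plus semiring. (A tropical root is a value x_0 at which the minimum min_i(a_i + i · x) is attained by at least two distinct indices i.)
Roots: {-2, 2, 6}

Each tropical root is a break point of the lower envelope of the lines y = a_i + i · x (there are 4 lines, with slopes 0, 1, ..., 3). Only the lines that attain the minimum somewhere contribute to roots; other lines are dominated. Here the surviving (envelope) indices are i = 3, i = 2, i = 1, i = 0.
Intersections between consecutive envelope lines give the roots: for adjacent envelope indices i < j the intersection is x = (a_i − a_j) / (j − i). Reading off the sorted break points: {-2, 2, 6}.
Verification: at each break x_0, at least two indices attain the minimum of min_i(a_i + i · x_0).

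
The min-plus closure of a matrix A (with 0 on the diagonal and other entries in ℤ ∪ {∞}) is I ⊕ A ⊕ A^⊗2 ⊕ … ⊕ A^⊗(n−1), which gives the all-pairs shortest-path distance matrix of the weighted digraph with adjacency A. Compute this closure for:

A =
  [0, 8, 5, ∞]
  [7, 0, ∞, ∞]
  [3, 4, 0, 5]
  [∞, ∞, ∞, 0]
Closure =
  [0, 8, 5, 10]
  [7, 0, 12, 17]
  [3, 4, 0, 5]
  [∞, ∞, ∞, 0]

This is the Floyd-Warshall all-pairs shortest-path computation. For each intermediate vertex k = 0, 1, …, 3, update dist[i][j] ← min(dist[i][j], dist[i][k] + dist[k][j]). The final matrix gives, for each (i, j), the minimum total weight of any directed path from i to j (possibly empty when i = j).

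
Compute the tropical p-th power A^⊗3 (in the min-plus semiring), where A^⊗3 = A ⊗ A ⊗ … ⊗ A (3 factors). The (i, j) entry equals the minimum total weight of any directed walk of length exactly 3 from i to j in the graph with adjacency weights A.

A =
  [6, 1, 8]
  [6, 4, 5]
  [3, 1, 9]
A^⊗3 =
  [9, 7, 10]
  [12, 9, 11]
  [9, 7, 9]

Each entry (A^⊗3)_ij equals the minimum over all length-3 walks i = v_0 → v_1 → … → v_3 = j of Σ_t A[v_t][v_{t+1}]. For example, for (i, j) = (0, 2) we minimise over 9 possible intermediate vertex sequences; the minimum is 10, attained along the walk 0 → 1 → 1 → 2.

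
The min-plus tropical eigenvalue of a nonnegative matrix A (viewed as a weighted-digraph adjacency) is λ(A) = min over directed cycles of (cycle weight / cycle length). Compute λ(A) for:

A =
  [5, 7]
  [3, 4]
λ(A) = 4

Enumerate directed cycles and compute their means (weight / length). Sample:
  cycle 0 → 0: weight = 5, length = 1, mean = 5/1 ≈ 5.000
  cycle 1 → 1: weight = 4, length = 1, mean = 4/1 ≈ 4.000
  cycle 0 → 1 → 0: weight = 10, length = 2, mean = 10/2 ≈ 5.000
  cycle 1 → 0 → 1: weight = 10, length = 2, mean = 10/2 ≈ 5.000
Minimum mean = 4.000, attained e.g. along the cycle 1 → 1 with weight 4 and length 1. So λ(A) = 4/1 = 4.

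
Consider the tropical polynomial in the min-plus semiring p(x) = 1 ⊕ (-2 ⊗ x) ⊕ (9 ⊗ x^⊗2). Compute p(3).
p(3) = 1

A tropical monomial a ⊗ x^⊗i evaluates to a + i · x. Evaluating each term at x = 3:
  Term 0 contributes 1 + 0 · 3 = 1
  Term 1 contributes -2 + 1 · 3 = 1
  Term 2 contributes 9 + 2 · 3 = 15
p(3) = ⊕ of these = min[1, 1, 15] = 1.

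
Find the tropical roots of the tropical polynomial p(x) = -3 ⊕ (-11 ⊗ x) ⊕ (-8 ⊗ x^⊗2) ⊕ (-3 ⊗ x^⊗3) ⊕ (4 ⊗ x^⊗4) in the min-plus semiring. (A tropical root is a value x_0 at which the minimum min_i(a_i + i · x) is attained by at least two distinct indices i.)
Roots: {-7, -5, -3, 8}

Each tropical root is a break point of the lower envelope of the lines y = a_i + i · x (there are 5 lines, with slopes 0, 1, ..., 4). Only the lines that attain the minimum somewhere contribute to roots; other lines are dominated. Here the surviving (envelope) indices are i = 4, i = 3, i = 2, i = 1, i = 0.
Intersections between consecutive envelope lines give the roots: for adjacent envelope indices i < j the intersection is x = (a_i − a_j) / (j − i). Reading off the sorted break points: {-7, -5, -3, 8}.
Verification: at each break x_0, at least two indices attain the minimum of min_i(a_i + i · x_0).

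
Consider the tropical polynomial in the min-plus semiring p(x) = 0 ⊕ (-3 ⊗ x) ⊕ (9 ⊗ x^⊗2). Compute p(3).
p(3) = 0

A tropical monomial a ⊗ x^⊗i evaluates to a + i · x. Evaluating each term at x = 3:
  Term 0 contributes 0 + 0 · 3 = 0
  Term 1 contributes -3 + 1 · 3 = 0
  Term 2 contributes 9 + 2 · 3 = 15
p(3) = ⊕ of these = min[0, 0, 15] = 0.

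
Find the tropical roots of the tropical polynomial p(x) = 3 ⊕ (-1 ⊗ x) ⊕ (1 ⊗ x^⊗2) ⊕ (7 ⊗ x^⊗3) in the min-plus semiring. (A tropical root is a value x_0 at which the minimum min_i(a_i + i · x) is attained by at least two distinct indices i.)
Roots: {-6, -2, 4}

Each tropical root is a break point of the lower envelope of the lines y = a_i + i · x (there are 4 lines, with slopes 0, 1, ..., 3). Only the lines that attain the minimum somewhere contribute to roots; other lines are dominated. Here the surviving (envelope) indices are i = 3, i = 2, i = 1, i = 0.
Intersections between consecutive envelope lines give the roots: for adjacent envelope indices i < j the intersection is x = (a_i − a_j) / (j − i). Reading off the sorted break points: {-6, -2, 4}.
Verification: at each break x_0, at least two indices attain the minimum of min_i(a_i + i · x_0).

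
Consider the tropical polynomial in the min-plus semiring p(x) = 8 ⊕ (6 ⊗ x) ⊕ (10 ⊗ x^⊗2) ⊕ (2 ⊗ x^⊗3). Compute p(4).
p(4) = 8

A tropical monomial a ⊗ x^⊗i evaluates to a + i · x. Evaluating each term at x = 4:
  Term 0 contributes 8 + 0 · 4 = 8
  Term 1 contributes 6 + 1 · 4 = 10
  Term 2 contributes 10 + 2 · 4 = 18
  Term 3 contributes 2 + 3 · 4 = 14
p(4) = ⊕ of these = min[8, 10, 18, 14] = 8.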